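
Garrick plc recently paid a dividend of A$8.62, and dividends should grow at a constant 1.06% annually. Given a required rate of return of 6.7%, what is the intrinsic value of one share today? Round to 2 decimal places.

A$154.46

Gordon growth model: P₀ = D₁/(r − g). D₁ = 8.62 × (1 + 0.0106) = 8.7114.
P₀ = 8.7114 / (0.067 − 0.0106) = 8.7114 / 0.0564 = 154.4570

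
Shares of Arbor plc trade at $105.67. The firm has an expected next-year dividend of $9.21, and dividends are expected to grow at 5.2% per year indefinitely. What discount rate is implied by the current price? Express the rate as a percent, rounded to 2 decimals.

13.92%

Rearranging the constant-growth DDM: r = D₁/P₀ + g.
r = 9.2100 / 105.67 + 0.052 = 0.08716 + 0.052 = 0.13916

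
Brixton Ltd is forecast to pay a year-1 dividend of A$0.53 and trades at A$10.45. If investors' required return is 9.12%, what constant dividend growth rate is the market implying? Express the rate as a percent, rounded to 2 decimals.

From P₀ = D₁/(r − g), the implied growth is g = r − D₁/P₀.
g = 0.0912 − 0.53/10.45 = 0.0912 − 0.05072 = 0.04048

4.05%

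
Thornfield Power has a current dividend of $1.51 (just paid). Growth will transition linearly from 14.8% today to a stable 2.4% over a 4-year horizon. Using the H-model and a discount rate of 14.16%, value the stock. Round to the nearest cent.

$16.33

H-model: P₀ = D₀[(1+g_L) + H(g_S−g_L)]/(r−g_L), with H = 4/2 = 2.
P₀ = 1.51 × [(1+0.024) + 2×(0.148−0.024)] / (0.1416−0.024)
   = 1.51 × 1.2720 / 0.1176 = 16.3327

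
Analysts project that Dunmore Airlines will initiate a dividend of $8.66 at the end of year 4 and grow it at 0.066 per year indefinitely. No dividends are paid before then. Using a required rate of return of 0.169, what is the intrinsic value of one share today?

$52.63

Deferred-dividend DDM. At t=3 the remaining stream is a growing perpetuity with first payment D_4 = 8.66.
V_3 = D_4/(r−g) = 8.66/(0.169−0.066) = 84.0777
P₀ = V_3/(1+r)^3 = 84.0777/(1+0.169)^3 = 52.6305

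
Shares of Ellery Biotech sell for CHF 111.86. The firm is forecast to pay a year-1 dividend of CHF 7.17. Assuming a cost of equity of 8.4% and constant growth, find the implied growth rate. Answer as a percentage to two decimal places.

1.99%

From P₀ = D₁/(r − g), the implied growth is g = r − D₁/P₀.
g = 0.084 − 7.17/111.86 = 0.084 − 0.06410 = 0.01990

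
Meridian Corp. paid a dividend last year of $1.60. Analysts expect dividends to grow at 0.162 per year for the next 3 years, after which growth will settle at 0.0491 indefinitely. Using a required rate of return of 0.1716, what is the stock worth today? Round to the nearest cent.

$18.09

Two-stage DDM. Project D₁…D_3 at 0.162, terminal growth 0.0491, discount at r = 0.1716.
D_1 = 1.8592
D_2 = 2.1604
D_3 = 2.5104
Terminal value at t=3: TV = D_4/(r−g) = 2.6336/(0.1716−0.0491) = 21.4990
P₀ = 1.8592/(1+0.1716)^1 + 2.1604/(1+0.1716)^2 + 2.5104/(1+0.1716)^3 + 21.4990/(1+0.1716)^3 = 18.0902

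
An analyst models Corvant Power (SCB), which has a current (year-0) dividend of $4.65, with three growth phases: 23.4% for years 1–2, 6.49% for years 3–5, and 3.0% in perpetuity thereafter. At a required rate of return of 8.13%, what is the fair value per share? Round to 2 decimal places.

$145.13

Three-stage DDM. Project D₁…D_5; terminal Gordon value at t=5 with g = 0.03; discount at r = 0.0813.
D_1 = 5.7381
D_2 = 7.0808
D_3 = 7.5404
D_4 = 8.0297
D_5 = 8.5509
TV_5 = 8.8074/(0.0813−0.03) = 171.6839
P₀ = Σ Dₜ/(1+r)ᵗ + TV_5/(1+r)^5 = 145.1299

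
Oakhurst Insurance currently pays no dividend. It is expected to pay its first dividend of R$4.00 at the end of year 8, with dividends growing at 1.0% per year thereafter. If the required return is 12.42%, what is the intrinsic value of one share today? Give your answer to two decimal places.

R$15.43

Deferred-dividend DDM. At t=7 the remaining stream is a growing perpetuity with first payment D_8 = 4.00.
V_7 = D_8/(r−g) = 4.00/(0.1242−0.01) = 35.0263
P₀ = V_7/(1+r)^7 = 35.0263/(1+0.1242)^7 = 15.4344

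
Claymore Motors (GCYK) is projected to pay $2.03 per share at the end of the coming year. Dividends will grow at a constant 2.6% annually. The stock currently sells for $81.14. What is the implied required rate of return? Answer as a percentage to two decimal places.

5.10%

Rearranging the constant-growth DDM: r = D₁/P₀ + g.
r = 2.0300 / 81.14 + 0.026 = 0.02502 + 0.026 = 0.05102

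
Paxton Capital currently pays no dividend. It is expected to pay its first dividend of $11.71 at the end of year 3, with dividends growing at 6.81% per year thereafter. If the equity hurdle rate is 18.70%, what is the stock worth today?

$69.90

Deferred-dividend DDM. At t=2 the remaining stream is a growing perpetuity with first payment D_3 = 11.71.
V_2 = D_3/(r−g) = 11.71/(0.187−0.0681) = 98.4861
P₀ = V_2/(1+r)^2 = 98.4861/(1+0.187)^2 = 69.8994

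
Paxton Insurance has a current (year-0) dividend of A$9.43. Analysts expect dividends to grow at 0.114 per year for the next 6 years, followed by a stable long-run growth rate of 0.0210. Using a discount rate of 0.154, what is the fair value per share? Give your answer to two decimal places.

Two-stage DDM. Project D₁…D_6 at 0.114, terminal growth 0.021, discount at r = 0.154.
D_1 = 10.5050
D_2 = 11.7026
D_3 = 13.0367
D_4 = 14.5229
D_5 = 16.1785
D_6 = 18.0228
Terminal value at t=6: TV = D_7/(r−g) = 18.4013/(0.154−0.021) = 138.3557
P₀ = 10.5050/(1+0.154)^1 + 11.7026/(1+0.154)^2 + 13.0367/(1+0.154)^3 + 14.5229/(1+0.154)^4 + 16.1785/(1+0.154)^5 + 18.0228/(1+0.154)^6 + 138.3557/(1+0.154)^6 = 108.6807

A$108.68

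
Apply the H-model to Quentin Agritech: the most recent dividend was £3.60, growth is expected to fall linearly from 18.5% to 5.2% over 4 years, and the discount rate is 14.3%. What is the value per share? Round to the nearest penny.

H-model: P₀ = D₀[(1+g_L) + H(g_S−g_L)]/(r−g_L), with H = 4/2 = 2.
P₀ = 3.60 × [(1+0.052) + 2×(0.185−0.052)] / (0.143−0.052)
   = 3.60 × 1.3180 / 0.091 = 52.1407

£52.14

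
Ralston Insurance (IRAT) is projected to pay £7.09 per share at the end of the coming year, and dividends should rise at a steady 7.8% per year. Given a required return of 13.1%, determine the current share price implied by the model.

£133.77

Gordon growth model: P₀ = D₁/(r − g), with D₁ = 7.09 given directly.
P₀ = 7.0900 / (0.131 − 0.078) = 7.0900 / 0.053 = 133.7736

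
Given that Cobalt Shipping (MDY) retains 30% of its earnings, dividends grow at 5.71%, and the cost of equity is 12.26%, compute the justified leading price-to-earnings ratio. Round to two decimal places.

10.69

Payout ratio b = 1 − 0.30 = 0.70.
Justified leading P/E = b/(r−g) = 0.70/(0.1226−0.0571) = 10.6870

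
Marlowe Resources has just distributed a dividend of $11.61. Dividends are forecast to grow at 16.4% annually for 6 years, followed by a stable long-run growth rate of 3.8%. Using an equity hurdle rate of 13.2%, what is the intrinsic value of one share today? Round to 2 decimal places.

$228.43

Two-stage DDM. Project D₁…D_6 at 0.164, terminal growth 0.038, discount at r = 0.132.
D_1 = 13.5140
D_2 = 15.7303
D_3 = 18.3101
D_4 = 21.3130
D_5 = 24.8083
D_6 = 28.8769
Terminal value at t=6: TV = D_7/(r−g) = 29.9742/(0.132−0.038) = 318.8744
P₀ = 13.5140/(1+0.132)^1 + 15.7303/(1+0.132)^2 + 18.3101/(1+0.132)^3 + 21.3130/(1+0.132)^4 + 24.8083/(1+0.132)^5 + 28.8769/(1+0.132)^6 + 318.8744/(1+0.132)^6 = 228.4310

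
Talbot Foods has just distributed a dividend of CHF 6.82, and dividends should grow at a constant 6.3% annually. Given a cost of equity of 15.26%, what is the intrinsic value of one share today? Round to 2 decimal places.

CHF 80.91

Gordon growth model: P₀ = D₁/(r − g). D₁ = 6.82 × (1 + 0.063) = 7.2497.
P₀ = 7.2497 / (0.1526 − 0.063) = 7.2497 / 0.0896 = 80.9114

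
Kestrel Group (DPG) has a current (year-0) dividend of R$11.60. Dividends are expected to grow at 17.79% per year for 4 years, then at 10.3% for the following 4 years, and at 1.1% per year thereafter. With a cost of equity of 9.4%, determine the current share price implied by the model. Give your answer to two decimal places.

R$315.87

Three-stage DDM. Project D₁…D_8; terminal Gordon value at t=8 with g = 0.011; discount at r = 0.094.
D_1 = 13.6636
D_2 = 16.0944
D_3 = 18.9576
D_4 = 22.3302
D_5 = 24.6302
D_6 = 27.1671
D_7 = 29.9653
D_8 = 33.0517
TV_8 = 33.4153/(0.094−0.011) = 402.5935
P₀ = Σ Dₜ/(1+r)ᵗ + TV_8/(1+r)^8 = 315.8678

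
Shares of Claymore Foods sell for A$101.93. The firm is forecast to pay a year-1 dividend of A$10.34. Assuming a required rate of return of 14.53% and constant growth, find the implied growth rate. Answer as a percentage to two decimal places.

From P₀ = D₁/(r − g), the implied growth is g = r − D₁/P₀.
g = 0.1453 − 10.34/101.93 = 0.1453 − 0.10144 = 0.04386

4.39%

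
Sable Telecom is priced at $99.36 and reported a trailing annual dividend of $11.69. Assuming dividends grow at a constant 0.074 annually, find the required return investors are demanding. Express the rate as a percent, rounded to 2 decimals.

Rearranging the constant-growth DDM: r = D₁/P₀ + g.
D₁ = 11.69 × (1 + 0.074) = 12.5551.
r = 12.5551 / 99.36 + 0.074 = 0.12636 + 0.074 = 0.20036

20.04%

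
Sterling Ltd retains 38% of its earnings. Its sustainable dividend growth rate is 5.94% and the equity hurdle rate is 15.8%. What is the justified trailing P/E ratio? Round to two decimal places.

Payout ratio b = 1 − 0.38 = 0.62.
Justified trailing P/E = b(1+g)/(r−g) = 0.62×(1+0.0594)/(0.158−0.0594) = 6.6615

6.66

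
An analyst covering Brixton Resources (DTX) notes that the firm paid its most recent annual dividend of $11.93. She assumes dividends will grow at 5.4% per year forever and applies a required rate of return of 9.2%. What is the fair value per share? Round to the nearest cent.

$330.90

Gordon growth model: P₀ = D₁/(r − g). D₁ = 11.93 × (1 + 0.054) = 12.5742.
P₀ = 12.5742 / (0.092 − 0.054) = 12.5742 / 0.038 = 330.9005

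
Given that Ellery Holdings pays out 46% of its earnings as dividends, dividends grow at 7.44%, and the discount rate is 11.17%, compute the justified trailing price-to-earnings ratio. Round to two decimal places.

13.25

Justified trailing P/E = b(1+g)/(r−g) = 0.46×(1+0.0744)/(0.1117−0.0744) = 13.2500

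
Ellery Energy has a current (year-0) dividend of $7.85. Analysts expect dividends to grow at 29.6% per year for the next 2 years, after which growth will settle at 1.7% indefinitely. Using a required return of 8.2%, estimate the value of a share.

Two-stage DDM. Project D₁…D_2 at 0.296, terminal growth 0.017, discount at r = 0.082.
D_1 = 10.1736
D_2 = 13.1850
Terminal value at t=2: TV = D_3/(r−g) = 13.4091/(0.082−0.017) = 206.2943
P₀ = 10.1736/(1+0.082)^1 + 13.1850/(1+0.082)^2 + 206.2943/(1+0.082)^2 = 196.8757

$196.88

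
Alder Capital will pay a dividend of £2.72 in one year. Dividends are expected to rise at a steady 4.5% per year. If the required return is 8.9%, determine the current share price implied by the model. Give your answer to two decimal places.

£61.82

Gordon growth model: P₀ = D₁/(r − g), with D₁ = 2.72 given directly.
P₀ = 2.7200 / (0.089 − 0.045) = 2.7200 / 0.044 = 61.8182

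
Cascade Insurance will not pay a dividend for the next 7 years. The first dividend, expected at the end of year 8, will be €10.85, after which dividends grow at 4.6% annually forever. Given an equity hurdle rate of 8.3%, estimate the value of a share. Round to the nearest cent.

Deferred-dividend DDM. At t=7 the remaining stream is a growing perpetuity with first payment D_8 = 10.85.
V_7 = D_8/(r−g) = 10.85/(0.083−0.046) = 293.2432
P₀ = V_7/(1+r)^7 = 293.2432/(1+0.083)^7 = 167.8142

€167.81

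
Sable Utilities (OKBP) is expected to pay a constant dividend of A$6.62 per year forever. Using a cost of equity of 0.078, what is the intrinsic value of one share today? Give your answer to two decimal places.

A$84.87

Zero-growth DDM (perpetuity): P₀ = D/r = 6.62 / 0.078 = 84.8718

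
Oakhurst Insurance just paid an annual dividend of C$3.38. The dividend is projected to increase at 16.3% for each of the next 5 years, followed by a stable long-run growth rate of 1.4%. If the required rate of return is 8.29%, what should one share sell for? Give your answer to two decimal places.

Two-stage DDM. Project D₁…D_5 at 0.163, terminal growth 0.014, discount at r = 0.0829.
D_1 = 3.9309
D_2 = 4.5717
D_3 = 5.3169
D_4 = 6.1835
D_5 = 7.1914
Terminal value at t=5: TV = D_6/(r−g) = 7.2921/(0.0829−0.014) = 105.8361
P₀ = 3.9309/(1+0.0829)^1 + 4.5717/(1+0.0829)^2 + 5.3169/(1+0.0829)^3 + 6.1835/(1+0.0829)^4 + 7.1914/(1+0.0829)^5 + 105.8361/(1+0.0829)^5 = 92.1121

C$92.11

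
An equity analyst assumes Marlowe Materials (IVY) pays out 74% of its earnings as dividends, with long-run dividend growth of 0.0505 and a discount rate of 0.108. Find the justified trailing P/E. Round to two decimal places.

Justified trailing P/E = b(1+g)/(r−g) = 0.74×(1+0.0505)/(0.108−0.0505) = 13.5195

13.52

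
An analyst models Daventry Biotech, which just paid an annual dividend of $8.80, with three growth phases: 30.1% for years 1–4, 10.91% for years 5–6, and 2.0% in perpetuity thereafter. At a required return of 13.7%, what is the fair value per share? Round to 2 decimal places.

Three-stage DDM. Project D₁…D_6; terminal Gordon value at t=6 with g = 0.02; discount at r = 0.137.
D_1 = 11.4488
D_2 = 14.8949
D_3 = 19.3783
D_4 = 25.2111
D_5 = 27.9616
D_6 = 31.0122
TV_6 = 31.6325/(0.137−0.02) = 270.3632
P₀ = Σ Dₜ/(1+r)ᵗ + TV_6/(1+r)^6 = 204.0654

$204.07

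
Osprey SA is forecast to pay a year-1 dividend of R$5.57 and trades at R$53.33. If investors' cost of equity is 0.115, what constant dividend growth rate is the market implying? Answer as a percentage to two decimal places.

From P₀ = D₁/(r − g), the implied growth is g = r − D₁/P₀.
g = 0.115 − 5.57/53.33 = 0.115 − 0.10444 = 0.01056

1.06%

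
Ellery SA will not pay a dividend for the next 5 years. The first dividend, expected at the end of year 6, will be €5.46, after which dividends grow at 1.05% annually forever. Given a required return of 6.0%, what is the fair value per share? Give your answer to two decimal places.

Deferred-dividend DDM. At t=5 the remaining stream is a growing perpetuity with first payment D_6 = 5.46.
V_5 = D_6/(r−g) = 5.46/(0.06−0.0105) = 110.3030
P₀ = V_5/(1+r)^5 = 110.3030/(1+0.06)^5 = 82.4248

€82.42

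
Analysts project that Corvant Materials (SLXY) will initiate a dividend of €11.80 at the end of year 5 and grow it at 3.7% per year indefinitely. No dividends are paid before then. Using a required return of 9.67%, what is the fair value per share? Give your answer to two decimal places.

Deferred-dividend DDM. At t=4 the remaining stream is a growing perpetuity with first payment D_5 = 11.80.
V_4 = D_5/(r−g) = 11.80/(0.0967−0.037) = 197.6549
P₀ = V_4/(1+r)^4 = 197.6549/(1+0.0967)^4 = 136.6332

€136.63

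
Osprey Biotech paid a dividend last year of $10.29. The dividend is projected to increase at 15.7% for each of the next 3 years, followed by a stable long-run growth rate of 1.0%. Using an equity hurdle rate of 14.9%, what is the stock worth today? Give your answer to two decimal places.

Two-stage DDM. Project D₁…D_3 at 0.157, terminal growth 0.01, discount at r = 0.149.
D_1 = 11.9055
D_2 = 13.7747
D_3 = 15.9373
Terminal value at t=3: TV = D_4/(r−g) = 16.0967/(0.149−0.01) = 115.8036
P₀ = 11.9055/(1+0.149)^1 + 13.7747/(1+0.149)^2 + 15.9373/(1+0.149)^3 + 115.8036/(1+0.149)^3 = 107.6436

$107.64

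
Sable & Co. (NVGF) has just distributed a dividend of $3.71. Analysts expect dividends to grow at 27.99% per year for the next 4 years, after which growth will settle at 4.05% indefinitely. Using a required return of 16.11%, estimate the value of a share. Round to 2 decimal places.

Two-stage DDM. Project D₁…D_4 at 0.2799, terminal growth 0.0405, discount at r = 0.1611.
D_1 = 4.7484
D_2 = 6.0775
D_3 = 7.7786
D_4 = 9.9558
Terminal value at t=4: TV = D_5/(r−g) = 10.3591/(0.1611−0.0405) = 85.8960
P₀ = 4.7484/(1+0.1611)^1 + 6.0775/(1+0.1611)^2 + 7.7786/(1+0.1611)^3 + 9.9558/(1+0.1611)^4 + 85.8960/(1+0.1611)^4 = 66.3047

$66.30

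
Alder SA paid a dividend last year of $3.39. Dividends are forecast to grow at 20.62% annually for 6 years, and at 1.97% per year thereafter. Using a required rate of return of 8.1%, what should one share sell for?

$139.21

Two-stage DDM. Project D₁…D_6 at 0.2062, terminal growth 0.0197, discount at r = 0.081.
D_1 = 4.0890
D_2 = 4.9322
D_3 = 5.9492
D_4 = 7.1759
D_5 = 8.6556
D_6 = 10.4404
Terminal value at t=6: TV = D_7/(r−g) = 10.6460/(0.081−0.0197) = 173.6711
P₀ = 4.0890/(1+0.081)^1 + 4.9322/(1+0.081)^2 + 5.9492/(1+0.081)^3 + 7.1759/(1+0.081)^4 + 8.6556/(1+0.081)^5 + 10.4404/(1+0.081)^6 + 173.6711/(1+0.081)^6 = 139.2106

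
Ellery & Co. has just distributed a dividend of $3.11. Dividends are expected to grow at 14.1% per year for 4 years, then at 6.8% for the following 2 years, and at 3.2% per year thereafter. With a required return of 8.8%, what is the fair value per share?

Three-stage DDM. Project D₁…D_6; terminal Gordon value at t=6 with g = 0.032; discount at r = 0.088.
D_1 = 3.5485
D_2 = 4.0488
D_3 = 4.6197
D_4 = 5.2711
D_5 = 5.6296
D_6 = 6.0124
TV_6 = 6.2048/(0.088−0.032) = 110.7993
P₀ = Σ Dₜ/(1+r)ᵗ + TV_6/(1+r)^6 = 88.1459

$88.15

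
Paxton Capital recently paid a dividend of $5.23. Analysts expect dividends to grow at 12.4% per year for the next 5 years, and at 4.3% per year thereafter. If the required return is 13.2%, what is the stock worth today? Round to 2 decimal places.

Two-stage DDM. Project D₁…D_5 at 0.124, terminal growth 0.043, discount at r = 0.132.
D_1 = 5.8785
D_2 = 6.6075
D_3 = 7.4268
D_4 = 8.3477
D_5 = 9.3828
Terminal value at t=5: TV = D_6/(r−g) = 9.7863/(0.132−0.043) = 109.9582
P₀ = 5.8785/(1+0.132)^1 + 6.6075/(1+0.132)^2 + 7.4268/(1+0.132)^3 + 8.3477/(1+0.132)^4 + 9.3828/(1+0.132)^5 + 109.9582/(1+0.132)^5 = 84.7563

$84.76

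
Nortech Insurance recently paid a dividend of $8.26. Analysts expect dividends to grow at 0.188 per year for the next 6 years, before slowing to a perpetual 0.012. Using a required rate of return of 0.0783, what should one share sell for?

$296.00

Two-stage DDM. Project D₁…D_6 at 0.188, terminal growth 0.012, discount at r = 0.0783.
D_1 = 9.8129
D_2 = 11.6577
D_3 = 13.8493
D_4 = 16.4530
D_5 = 19.5462
D_6 = 23.2209
Terminal value at t=6: TV = D_7/(r−g) = 23.4995/(0.0783−0.012) = 354.4424
P₀ = 9.8129/(1+0.0783)^1 + 11.6577/(1+0.0783)^2 + 13.8493/(1+0.0783)^3 + 16.4530/(1+0.0783)^4 + 19.5462/(1+0.0783)^5 + 23.2209/(1+0.0783)^6 + 354.4424/(1+0.0783)^6 = 296.0026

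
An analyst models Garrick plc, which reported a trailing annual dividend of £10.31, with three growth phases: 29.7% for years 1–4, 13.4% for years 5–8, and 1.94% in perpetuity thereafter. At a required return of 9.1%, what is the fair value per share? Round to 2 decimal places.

£497.78

Three-stage DDM. Project D₁…D_8; terminal Gordon value at t=8 with g = 0.0194; discount at r = 0.091.
D_1 = 13.3721
D_2 = 17.3436
D_3 = 22.4946
D_4 = 29.1755
D_5 = 33.0850
D_6 = 37.5184
D_7 = 42.5459
D_8 = 48.2471
TV_8 = 49.1830/(0.091−0.0194) = 686.9140
P₀ = Σ Dₜ/(1+r)ᵗ + TV_8/(1+r)^8 = 497.7768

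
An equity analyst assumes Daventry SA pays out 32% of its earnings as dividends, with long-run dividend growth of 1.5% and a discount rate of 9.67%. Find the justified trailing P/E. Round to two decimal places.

3.98

Justified trailing P/E = b(1+g)/(r−g) = 0.32×(1+0.015)/(0.0967−0.015) = 3.9755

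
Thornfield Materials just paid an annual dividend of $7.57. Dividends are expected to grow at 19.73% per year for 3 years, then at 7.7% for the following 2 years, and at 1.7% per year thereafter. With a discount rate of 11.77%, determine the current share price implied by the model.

Three-stage DDM. Project D₁…D_5; terminal Gordon value at t=5 with g = 0.017; discount at r = 0.1177.
D_1 = 9.0636
D_2 = 10.8518
D_3 = 12.9929
D_4 = 13.9933
D_5 = 15.0708
TV_5 = 15.3270/(0.1177−0.017) = 152.2046
P₀ = Σ Dₜ/(1+r)ᵗ + TV_5/(1+r)^5 = 130.9646

$130.96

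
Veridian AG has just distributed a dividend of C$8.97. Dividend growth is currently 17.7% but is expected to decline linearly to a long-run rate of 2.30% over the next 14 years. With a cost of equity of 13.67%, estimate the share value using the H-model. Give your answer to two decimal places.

H-model: P₀ = D₀[(1+g_L) + H(g_S−g_L)]/(r−g_L), with H = 14/2 = 7.
P₀ = 8.97 × [(1+0.023) + 7×(0.177−0.023)] / (0.1367−0.023)
   = 8.97 × 2.1010 / 0.1137 = 165.7517

C$165.75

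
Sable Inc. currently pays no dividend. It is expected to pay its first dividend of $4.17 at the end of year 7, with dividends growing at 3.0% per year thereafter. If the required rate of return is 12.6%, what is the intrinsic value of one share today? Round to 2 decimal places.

$21.31

Deferred-dividend DDM. At t=6 the remaining stream is a growing perpetuity with first payment D_7 = 4.17.
V_6 = D_7/(r−g) = 4.17/(0.126−0.03) = 43.4375
P₀ = V_6/(1+r)^6 = 43.4375/(1+0.126)^6 = 21.3125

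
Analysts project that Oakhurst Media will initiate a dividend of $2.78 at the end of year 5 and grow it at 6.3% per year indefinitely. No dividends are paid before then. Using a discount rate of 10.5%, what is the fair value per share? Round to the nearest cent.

$44.40

Deferred-dividend DDM. At t=4 the remaining stream is a growing perpetuity with first payment D_5 = 2.78.
V_4 = D_5/(r−g) = 2.78/(0.105−0.063) = 66.1905
P₀ = V_4/(1+r)^4 = 66.1905/(1+0.105)^4 = 44.3963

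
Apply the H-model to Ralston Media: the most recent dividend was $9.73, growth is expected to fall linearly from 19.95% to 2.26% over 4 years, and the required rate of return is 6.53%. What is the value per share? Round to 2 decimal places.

$313.64

H-model: P₀ = D₀[(1+g_L) + H(g_S−g_L)]/(r−g_L), with H = 4/2 = 2.
P₀ = 9.73 × [(1+0.0226) + 2×(0.1995−0.0226)] / (0.0653−0.0226)
   = 9.73 × 1.3764 / 0.0427 = 313.6387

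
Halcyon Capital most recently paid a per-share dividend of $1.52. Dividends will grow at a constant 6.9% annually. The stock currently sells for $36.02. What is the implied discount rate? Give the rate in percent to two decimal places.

Rearranging the constant-growth DDM: r = D₁/P₀ + g.
D₁ = 1.52 × (1 + 0.069) = 1.6249.
r = 1.6249 / 36.02 + 0.069 = 0.04511 + 0.069 = 0.11411

11.41%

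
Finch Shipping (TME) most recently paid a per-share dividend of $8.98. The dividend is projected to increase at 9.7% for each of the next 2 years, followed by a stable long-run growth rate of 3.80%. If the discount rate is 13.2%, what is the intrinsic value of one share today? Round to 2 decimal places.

$110.26

Two-stage DDM. Project D₁…D_2 at 0.097, terminal growth 0.038, discount at r = 0.132.
D_1 = 9.8511
D_2 = 10.8066
Terminal value at t=2: TV = D_3/(r−g) = 11.2173/(0.132−0.038) = 119.3326
P₀ = 9.8511/(1+0.132)^1 + 10.8066/(1+0.132)^2 + 119.3326/(1+0.132)^2 = 110.2606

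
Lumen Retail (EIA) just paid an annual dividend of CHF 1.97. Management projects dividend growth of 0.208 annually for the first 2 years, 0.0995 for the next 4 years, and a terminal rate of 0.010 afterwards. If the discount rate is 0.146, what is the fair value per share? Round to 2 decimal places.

CHF 25.94

Three-stage DDM. Project D₁…D_6; terminal Gordon value at t=6 with g = 0.01; discount at r = 0.146.
D_1 = 2.3798
D_2 = 2.8748
D_3 = 3.1608
D_4 = 3.4753
D_5 = 3.8211
D_6 = 4.2013
TV_6 = 4.2433/(0.146−0.01) = 31.2006
P₀ = Σ Dₜ/(1+r)ᵗ + TV_6/(1+r)^6 = 25.9422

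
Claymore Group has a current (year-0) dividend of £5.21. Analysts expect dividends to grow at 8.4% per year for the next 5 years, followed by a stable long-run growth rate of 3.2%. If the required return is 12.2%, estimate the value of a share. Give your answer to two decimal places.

£73.81

Two-stage DDM. Project D₁…D_5 at 0.084, terminal growth 0.032, discount at r = 0.122.
D_1 = 5.6476
D_2 = 6.1220
D_3 = 6.6363
D_4 = 7.1937
D_5 = 7.7980
Terminal value at t=5: TV = D_6/(r−g) = 8.0476/(0.122−0.032) = 89.4173
P₀ = 5.6476/(1+0.122)^1 + 6.1220/(1+0.122)^2 + 6.6363/(1+0.122)^3 + 7.1937/(1+0.122)^4 + 7.7980/(1+0.122)^5 + 89.4173/(1+0.122)^5 = 73.8069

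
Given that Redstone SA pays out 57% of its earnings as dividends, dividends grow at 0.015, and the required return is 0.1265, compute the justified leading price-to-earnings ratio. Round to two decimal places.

5.11

Justified leading P/E = b/(r−g) = 0.57/(0.1265−0.015) = 5.1121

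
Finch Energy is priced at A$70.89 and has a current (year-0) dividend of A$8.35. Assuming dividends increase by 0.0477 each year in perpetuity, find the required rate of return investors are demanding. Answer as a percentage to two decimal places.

Rearranging the constant-growth DDM: r = D₁/P₀ + g.
D₁ = 8.35 × (1 + 0.0477) = 8.7483.
r = 8.7483 / 70.89 + 0.0477 = 0.12341 + 0.0477 = 0.17111

17.11%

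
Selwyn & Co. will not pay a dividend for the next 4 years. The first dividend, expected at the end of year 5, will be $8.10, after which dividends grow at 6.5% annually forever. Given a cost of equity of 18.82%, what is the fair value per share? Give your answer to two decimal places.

Deferred-dividend DDM. At t=4 the remaining stream is a growing perpetuity with first payment D_5 = 8.10.
V_4 = D_5/(r−g) = 8.10/(0.1882−0.065) = 65.7468
P₀ = V_4/(1+r)^4 = 65.7468/(1+0.1882)^4 = 32.9850

$32.98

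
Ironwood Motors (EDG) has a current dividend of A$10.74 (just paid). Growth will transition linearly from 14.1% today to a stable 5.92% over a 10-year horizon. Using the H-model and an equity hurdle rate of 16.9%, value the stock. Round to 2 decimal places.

H-model: P₀ = D₀[(1+g_L) + H(g_S−g_L)]/(r−g_L), with H = 10/2 = 5.
P₀ = 10.74 × [(1+0.0592) + 5×(0.141−0.0592)] / (0.169−0.0592)
   = 10.74 × 1.4682 / 0.1098 = 143.6108

A$143.61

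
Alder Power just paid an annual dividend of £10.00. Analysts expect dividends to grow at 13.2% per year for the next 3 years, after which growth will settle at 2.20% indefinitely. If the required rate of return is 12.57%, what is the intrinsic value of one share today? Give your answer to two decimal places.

Two-stage DDM. Project D₁…D_3 at 0.132, terminal growth 0.022, discount at r = 0.1257.
D_1 = 11.3200
D_2 = 12.8142
D_3 = 14.5057
Terminal value at t=3: TV = D_4/(r−g) = 14.8248/(0.1257−0.022) = 142.9590
P₀ = 11.3200/(1+0.1257)^1 + 12.8142/(1+0.1257)^2 + 14.5057/(1+0.1257)^3 + 142.9590/(1+0.1257)^3 = 130.5545

£130.55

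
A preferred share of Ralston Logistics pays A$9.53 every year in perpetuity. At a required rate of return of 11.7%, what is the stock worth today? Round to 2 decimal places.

A$81.45

Zero-growth DDM (perpetuity): P₀ = D/r = 9.53 / 0.117 = 81.4530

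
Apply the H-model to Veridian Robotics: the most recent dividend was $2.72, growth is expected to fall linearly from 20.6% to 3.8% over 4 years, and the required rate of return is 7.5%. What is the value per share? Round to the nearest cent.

H-model: P₀ = D₀[(1+g_L) + H(g_S−g_L)]/(r−g_L), with H = 4/2 = 2.
P₀ = 2.72 × [(1+0.038) + 2×(0.206−0.038)] / (0.075−0.038)
   = 2.72 × 1.3740 / 0.037 = 101.0076

$101.01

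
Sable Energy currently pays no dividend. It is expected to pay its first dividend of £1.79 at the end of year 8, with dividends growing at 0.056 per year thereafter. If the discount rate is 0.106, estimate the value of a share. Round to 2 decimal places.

Deferred-dividend DDM. At t=7 the remaining stream is a growing perpetuity with first payment D_8 = 1.79.
V_7 = D_8/(r−g) = 1.79/(0.106−0.056) = 35.8000
P₀ = V_7/(1+r)^7 = 35.8000/(1+0.106)^7 = 17.6847

£17.68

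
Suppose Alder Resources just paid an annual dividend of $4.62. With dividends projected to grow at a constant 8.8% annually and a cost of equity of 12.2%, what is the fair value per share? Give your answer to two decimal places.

$147.84

Gordon growth model: P₀ = D₁/(r − g). D₁ = 4.62 × (1 + 0.088) = 5.0266.
P₀ = 5.0266 / (0.122 − 0.088) = 5.0266 / 0.034 = 147.8400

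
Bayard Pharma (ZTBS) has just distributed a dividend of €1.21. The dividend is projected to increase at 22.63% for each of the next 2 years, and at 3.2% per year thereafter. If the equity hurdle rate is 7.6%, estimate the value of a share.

€39.81

Two-stage DDM. Project D₁…D_2 at 0.2263, terminal growth 0.032, discount at r = 0.076.
D_1 = 1.4838
D_2 = 1.8196
Terminal value at t=2: TV = D_3/(r−g) = 1.8778/(0.076−0.032) = 42.6782
P₀ = 1.4838/(1+0.076)^1 + 1.8196/(1+0.076)^2 + 42.6782/(1+0.076)^2 = 39.8129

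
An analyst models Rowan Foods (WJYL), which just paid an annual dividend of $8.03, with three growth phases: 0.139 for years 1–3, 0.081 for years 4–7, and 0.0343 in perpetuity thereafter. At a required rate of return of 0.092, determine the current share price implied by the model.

$218.62

Three-stage DDM. Project D₁…D_7; terminal Gordon value at t=7 with g = 0.0343; discount at r = 0.092.
D_1 = 9.1462
D_2 = 10.4175
D_3 = 11.8655
D_4 = 12.8266
D_5 = 13.8656
D_6 = 14.9887
D_7 = 16.2028
TV_7 = 16.7585/(0.092−0.0343) = 290.4425
P₀ = Σ Dₜ/(1+r)ᵗ + TV_7/(1+r)^7 = 218.6198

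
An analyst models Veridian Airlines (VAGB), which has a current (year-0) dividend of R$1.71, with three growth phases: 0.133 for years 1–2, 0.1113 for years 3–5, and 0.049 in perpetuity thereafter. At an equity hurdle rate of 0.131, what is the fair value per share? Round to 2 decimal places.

R$29.23

Three-stage DDM. Project D₁…D_5; terminal Gordon value at t=5 with g = 0.049; discount at r = 0.131.
D_1 = 1.9374
D_2 = 2.1951
D_3 = 2.4394
D_4 = 2.7109
D_5 = 3.0127
TV_5 = 3.1603/(0.131−0.049) = 38.5400
P₀ = Σ Dₜ/(1+r)ᵗ + TV_5/(1+r)^5 = 29.2256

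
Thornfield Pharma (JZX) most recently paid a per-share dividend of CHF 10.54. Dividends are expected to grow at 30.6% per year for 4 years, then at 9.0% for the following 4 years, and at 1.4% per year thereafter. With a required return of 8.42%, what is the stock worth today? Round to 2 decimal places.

Three-stage DDM. Project D₁…D_8; terminal Gordon value at t=8 with g = 0.014; discount at r = 0.0842.
D_1 = 13.7652
D_2 = 17.9774
D_3 = 23.4785
D_4 = 30.6629
D_5 = 33.4226
D_6 = 36.4306
D_7 = 39.7094
D_8 = 43.2832
TV_8 = 43.8892/(0.0842−0.014) = 625.2017
P₀ = Σ Dₜ/(1+r)ᵗ + TV_8/(1+r)^8 = 486.0101

CHF 486.01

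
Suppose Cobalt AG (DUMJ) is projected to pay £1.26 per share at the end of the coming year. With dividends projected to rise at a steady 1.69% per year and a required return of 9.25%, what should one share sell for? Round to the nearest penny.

£16.67

Gordon growth model: P₀ = D₁/(r − g), with D₁ = 1.26 given directly.
P₀ = 1.2600 / (0.0925 − 0.0169) = 1.2600 / 0.0756 = 16.6667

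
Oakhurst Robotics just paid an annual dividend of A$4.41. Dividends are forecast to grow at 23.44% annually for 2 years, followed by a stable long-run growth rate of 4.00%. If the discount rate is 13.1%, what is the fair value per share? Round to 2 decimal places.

Two-stage DDM. Project D₁…D_2 at 0.2344, terminal growth 0.04, discount at r = 0.131.
D_1 = 5.4437
D_2 = 6.7197
Terminal value at t=2: TV = D_3/(r−g) = 6.9885/(0.131−0.04) = 76.7967
P₀ = 5.4437/(1+0.131)^1 + 6.7197/(1+0.131)^2 + 76.7967/(1+0.131)^2 = 70.1031

A$70.10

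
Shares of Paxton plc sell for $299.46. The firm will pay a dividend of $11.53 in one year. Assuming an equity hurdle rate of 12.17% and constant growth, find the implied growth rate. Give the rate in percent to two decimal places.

8.32%

From P₀ = D₁/(r − g), the implied growth is g = r − D₁/P₀.
g = 0.1217 − 11.53/299.46 = 0.1217 − 0.03850 = 0.08320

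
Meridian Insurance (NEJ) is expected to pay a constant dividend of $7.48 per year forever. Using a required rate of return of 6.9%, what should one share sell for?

Zero-growth DDM (perpetuity): P₀ = D/r = 7.48 / 0.069 = 108.4058

$108.41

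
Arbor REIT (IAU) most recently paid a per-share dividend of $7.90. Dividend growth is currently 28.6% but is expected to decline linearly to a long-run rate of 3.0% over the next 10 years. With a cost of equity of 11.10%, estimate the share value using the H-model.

$225.30

H-model: P₀ = D₀[(1+g_L) + H(g_S−g_L)]/(r−g_L), with H = 10/2 = 5.
P₀ = 7.90 × [(1+0.03) + 5×(0.286−0.03)] / (0.111−0.03)
   = 7.90 × 2.3100 / 0.081 = 225.2963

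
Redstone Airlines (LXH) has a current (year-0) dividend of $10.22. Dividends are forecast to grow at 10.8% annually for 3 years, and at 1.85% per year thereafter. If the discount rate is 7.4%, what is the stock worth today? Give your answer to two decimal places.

$238.58

Two-stage DDM. Project D₁…D_3 at 0.108, terminal growth 0.0185, discount at r = 0.074.
D_1 = 11.3238
D_2 = 12.5467
D_3 = 13.9018
Terminal value at t=3: TV = D_4/(r−g) = 14.1590/(0.074−0.0185) = 255.1163
P₀ = 11.3238/(1+0.074)^1 + 12.5467/(1+0.074)^2 + 13.9018/(1+0.074)^3 + 255.1163/(1+0.074)^3 = 238.5753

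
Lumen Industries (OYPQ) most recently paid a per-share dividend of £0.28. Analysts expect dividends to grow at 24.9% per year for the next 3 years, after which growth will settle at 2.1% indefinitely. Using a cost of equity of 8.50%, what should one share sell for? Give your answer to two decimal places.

£7.93

Two-stage DDM. Project D₁…D_3 at 0.249, terminal growth 0.021, discount at r = 0.085.
D_1 = 0.3497
D_2 = 0.4368
D_3 = 0.5456
Terminal value at t=3: TV = D_4/(r−g) = 0.5570/(0.085−0.021) = 8.7034
P₀ = 0.3497/(1+0.085)^1 + 0.4368/(1+0.085)^2 + 0.5456/(1+0.085)^3 + 8.7034/(1+0.085)^3 = 7.9345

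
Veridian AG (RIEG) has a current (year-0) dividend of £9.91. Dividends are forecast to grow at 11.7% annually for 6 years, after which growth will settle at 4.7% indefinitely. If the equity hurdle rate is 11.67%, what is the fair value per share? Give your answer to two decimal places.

Two-stage DDM. Project D₁…D_6 at 0.117, terminal growth 0.047, discount at r = 0.1167.
D_1 = 11.0695
D_2 = 12.3646
D_3 = 13.8113
D_4 = 15.4272
D_5 = 17.2322
D_6 = 19.2483
Terminal value at t=6: TV = D_7/(r−g) = 20.1530/(0.1167−0.047) = 289.1389
P₀ = 11.0695/(1+0.1167)^1 + 12.3646/(1+0.1167)^2 + 13.8113/(1+0.1167)^3 + 15.4272/(1+0.1167)^4 + 17.2322/(1+0.1167)^5 + 19.2483/(1+0.1167)^6 + 289.1389/(1+0.1167)^6 = 208.6193

£208.62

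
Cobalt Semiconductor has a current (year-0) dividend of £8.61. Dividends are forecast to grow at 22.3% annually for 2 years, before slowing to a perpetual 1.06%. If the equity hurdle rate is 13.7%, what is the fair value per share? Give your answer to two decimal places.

Two-stage DDM. Project D₁…D_2 at 0.223, terminal growth 0.0106, discount at r = 0.137.
D_1 = 10.5300
D_2 = 12.8782
Terminal value at t=2: TV = D_3/(r−g) = 13.0147/(0.137−0.0106) = 102.9647
P₀ = 10.5300/(1+0.137)^1 + 12.8782/(1+0.137)^2 + 102.9647/(1+0.137)^2 = 98.8696

£98.87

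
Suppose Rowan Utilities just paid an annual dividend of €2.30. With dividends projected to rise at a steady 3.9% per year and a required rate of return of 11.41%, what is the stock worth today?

Gordon growth model: P₀ = D₁/(r − g). D₁ = 2.30 × (1 + 0.039) = 2.3897.
P₀ = 2.3897 / (0.1141 − 0.039) = 2.3897 / 0.0751 = 31.8202

€31.82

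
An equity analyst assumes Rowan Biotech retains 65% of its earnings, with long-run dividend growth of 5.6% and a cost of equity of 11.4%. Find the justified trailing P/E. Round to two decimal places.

6.37

Payout ratio b = 1 − 0.65 = 0.35.
Justified trailing P/E = b(1+g)/(r−g) = 0.35×(1+0.056)/(0.114−0.056) = 6.3724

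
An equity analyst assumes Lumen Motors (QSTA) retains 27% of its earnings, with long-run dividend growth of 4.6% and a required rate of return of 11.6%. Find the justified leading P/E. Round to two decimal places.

10.43

Payout ratio b = 1 − 0.27 = 0.73.
Justified leading P/E = b/(r−g) = 0.73/(0.116−0.046) = 10.4286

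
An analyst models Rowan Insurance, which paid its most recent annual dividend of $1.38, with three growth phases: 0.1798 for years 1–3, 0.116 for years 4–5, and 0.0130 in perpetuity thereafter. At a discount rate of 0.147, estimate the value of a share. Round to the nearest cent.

Three-stage DDM. Project D₁…D_5; terminal Gordon value at t=5 with g = 0.013; discount at r = 0.147.
D_1 = 1.6281
D_2 = 1.9209
D_3 = 2.2662
D_4 = 2.5291
D_5 = 2.8225
TV_5 = 2.8592/(0.147−0.013) = 21.3372
P₀ = Σ Dₜ/(1+r)ᵗ + TV_5/(1+r)^5 = 18.0121

$18.01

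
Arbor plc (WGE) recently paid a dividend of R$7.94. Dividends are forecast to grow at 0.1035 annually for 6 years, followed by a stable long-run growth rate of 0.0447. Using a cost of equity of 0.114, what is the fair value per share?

Two-stage DDM. Project D₁…D_6 at 0.1035, terminal growth 0.0447, discount at r = 0.114.
D_1 = 8.7618
D_2 = 9.6686
D_3 = 10.6693
D_4 = 11.7736
D_5 = 12.9922
D_6 = 14.3369
Terminal value at t=6: TV = D_7/(r−g) = 14.9777/(0.114−0.0447) = 216.1289
P₀ = 8.7618/(1+0.114)^1 + 9.6686/(1+0.114)^2 + 10.6693/(1+0.114)^3 + 11.7736/(1+0.114)^4 + 12.9922/(1+0.114)^5 + 14.3369/(1+0.114)^6 + 216.1289/(1+0.114)^6 = 159.1770

R$159.18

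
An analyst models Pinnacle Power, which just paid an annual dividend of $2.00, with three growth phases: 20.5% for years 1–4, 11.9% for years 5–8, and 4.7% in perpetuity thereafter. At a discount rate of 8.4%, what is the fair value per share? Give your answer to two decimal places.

$121.86

Three-stage DDM. Project D₁…D_8; terminal Gordon value at t=8 with g = 0.047; discount at r = 0.084.
D_1 = 2.4100
D_2 = 2.9041
D_3 = 3.4994
D_4 = 4.2168
D_5 = 4.7185
D_6 = 5.2801
D_7 = 5.9084
D_8 = 6.6115
TV_8 = 6.9222/(0.084−0.047) = 187.0869
P₀ = Σ Dₜ/(1+r)ᵗ + TV_8/(1+r)^8 = 121.8617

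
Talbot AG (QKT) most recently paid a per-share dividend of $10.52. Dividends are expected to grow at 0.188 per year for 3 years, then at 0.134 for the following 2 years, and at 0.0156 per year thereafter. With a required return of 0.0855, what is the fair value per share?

$286.03

Three-stage DDM. Project D₁…D_5; terminal Gordon value at t=5 with g = 0.0156; discount at r = 0.0855.
D_1 = 12.4978
D_2 = 14.8473
D_3 = 17.6386
D_4 = 20.0022
D_5 = 22.6825
TV_5 = 23.0364/(0.0855−0.0156) = 329.5617
P₀ = Σ Dₜ/(1+r)ᵗ + TV_5/(1+r)^5 = 286.0301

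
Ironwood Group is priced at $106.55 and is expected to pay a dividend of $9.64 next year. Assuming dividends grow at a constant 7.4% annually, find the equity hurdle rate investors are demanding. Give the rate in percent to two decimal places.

Rearranging the constant-growth DDM: r = D₁/P₀ + g.
r = 9.6400 / 106.55 + 0.074 = 0.09047 + 0.074 = 0.16447

16.45%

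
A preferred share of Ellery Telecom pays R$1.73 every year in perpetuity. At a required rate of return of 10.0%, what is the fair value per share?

Zero-growth DDM (perpetuity): P₀ = D/r = 1.73 / 0.1 = 17.3000

R$17.30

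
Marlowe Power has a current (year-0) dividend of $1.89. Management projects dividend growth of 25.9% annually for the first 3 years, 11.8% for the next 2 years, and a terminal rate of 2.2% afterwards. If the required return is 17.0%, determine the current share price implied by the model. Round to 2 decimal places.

Three-stage DDM. Project D₁…D_5; terminal Gordon value at t=5 with g = 0.022; discount at r = 0.17.
D_1 = 2.3795
D_2 = 2.9958
D_3 = 3.7717
D_4 = 4.2168
D_5 = 4.7144
TV_5 = 4.8181/(0.17−0.022) = 32.5546
P₀ = Σ Dₜ/(1+r)ᵗ + TV_5/(1+r)^5 = 25.8262

$25.83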